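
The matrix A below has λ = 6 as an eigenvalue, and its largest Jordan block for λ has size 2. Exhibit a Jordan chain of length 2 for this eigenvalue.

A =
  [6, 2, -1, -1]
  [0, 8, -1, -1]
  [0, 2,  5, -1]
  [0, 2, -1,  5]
A Jordan chain for λ = 6 of length 2:
v_1 = (2, 2, 2, 2)ᵀ
v_2 = (0, 1, 0, 0)ᵀ

Let N = A − (6)·I. We want v_2 with N^2 v_2 = 0 but N^1 v_2 ≠ 0; then v_{j-1} := N · v_j for j = 2, …, 2.

Pick v_2 = (0, 1, 0, 0)ᵀ.
Then v_1 = N · v_2 = (2, 2, 2, 2)ᵀ.

Sanity check: (A − (6)·I) v_1 = (0, 0, 0, 0)ᵀ = 0. ✓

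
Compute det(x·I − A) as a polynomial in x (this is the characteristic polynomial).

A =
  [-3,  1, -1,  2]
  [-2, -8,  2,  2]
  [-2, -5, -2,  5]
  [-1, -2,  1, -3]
x^4 + 16*x^3 + 96*x^2 + 256*x + 256

Expanding det(x·I − A) (e.g. by cofactor expansion or by noting that A is similar to its Jordan form J, which has the same characteristic polynomial as A) gives
  χ_A(x) = x^4 + 16*x^3 + 96*x^2 + 256*x + 256
which factors as (x + 4)^4. The eigenvalues (with algebraic multiplicities) are λ = -4 with multiplicity 4.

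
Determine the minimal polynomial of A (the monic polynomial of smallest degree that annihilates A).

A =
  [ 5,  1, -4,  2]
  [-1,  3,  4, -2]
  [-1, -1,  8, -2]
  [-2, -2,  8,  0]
x^2 - 8*x + 16

The characteristic polynomial is χ_A(x) = (x - 4)^4, so the eigenvalues are known. The minimal polynomial is
  m_A(x) = Π_λ (x − λ)^{k_λ}
where k_λ is the size of the *largest* Jordan block for λ (equivalently, the smallest k with (A − λI)^k v = 0 for every generalised eigenvector v of λ).

  λ = 4: largest Jordan block has size 2, contributing (x − 4)^2

So m_A(x) = (x - 4)^2 = x^2 - 8*x + 16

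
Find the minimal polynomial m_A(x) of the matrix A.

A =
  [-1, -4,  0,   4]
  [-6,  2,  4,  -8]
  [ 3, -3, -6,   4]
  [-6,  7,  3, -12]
x^4 + 17*x^3 + 108*x^2 + 304*x + 320

The characteristic polynomial is χ_A(x) = (x + 4)^3*(x + 5), so the eigenvalues are known. The minimal polynomial is
  m_A(x) = Π_λ (x − λ)^{k_λ}
where k_λ is the size of the *largest* Jordan block for λ (equivalently, the smallest k with (A − λI)^k v = 0 for every generalised eigenvector v of λ).

  λ = -5: largest Jordan block has size 1, contributing (x + 5)
  λ = -4: largest Jordan block has size 3, contributing (x + 4)^3

So m_A(x) = (x + 4)^3*(x + 5) = x^4 + 17*x^3 + 108*x^2 + 304*x + 320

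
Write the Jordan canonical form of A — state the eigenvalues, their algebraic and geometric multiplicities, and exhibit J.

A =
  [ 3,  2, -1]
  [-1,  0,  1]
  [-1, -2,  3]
J_2(2) ⊕ J_1(2)

The characteristic polynomial is
  det(x·I − A) = x^3 - 6*x^2 + 12*x - 8 = (x - 2)^3

Eigenvalues and multiplicities (the geometric multiplicity of λ is n − rank(A − λI), which equals the number of Jordan blocks for λ):
  λ = 2: algebraic multiplicity = 3, geometric multiplicity = 2

Determining the block sizes for each eigenvalue:
  λ = 2: 2 blocks summing to 3 forces exactly one block of size 2 and the rest size 1 → block sizes [2, 1]

Assembling the blocks gives a Jordan form
J =
  [2, 1, 0]
  [0, 2, 0]
  [0, 0, 2]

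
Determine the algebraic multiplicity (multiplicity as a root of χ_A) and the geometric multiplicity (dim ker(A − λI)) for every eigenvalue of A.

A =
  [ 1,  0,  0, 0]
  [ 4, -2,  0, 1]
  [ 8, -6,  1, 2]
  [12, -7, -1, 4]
λ = 1: alg = 4, geom = 2

Step 1 — factor the characteristic polynomial to read off the algebraic multiplicities:
  χ_A(x) = (x - 1)^4

Step 2 — compute geometric multiplicities via the rank-nullity identity g(λ) = n − rank(A − λI):
  rank(A − (1)·I) = 2, so dim ker(A − (1)·I) = n − 2 = 2

Summary:
  λ = 1: algebraic multiplicity = 4, geometric multiplicity = 2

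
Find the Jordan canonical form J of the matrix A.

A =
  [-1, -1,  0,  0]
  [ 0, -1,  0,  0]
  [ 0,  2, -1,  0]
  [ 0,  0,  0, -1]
J_2(-1) ⊕ J_1(-1) ⊕ J_1(-1)

The characteristic polynomial is
  det(x·I − A) = x^4 + 4*x^3 + 6*x^2 + 4*x + 1 = (x + 1)^4

Eigenvalues and multiplicities (the geometric multiplicity of λ is n − rank(A − λI), which equals the number of Jordan blocks for λ):
  λ = -1: algebraic multiplicity = 4, geometric multiplicity = 3

Determining the block sizes for each eigenvalue:
  λ = -1: 3 blocks summing to 4 forces exactly one block of size 2 and the rest size 1 → block sizes [2, 1, 1]

Assembling the blocks gives a Jordan form
J =
  [-1,  1,  0,  0]
  [ 0, -1,  0,  0]
  [ 0,  0, -1,  0]
  [ 0,  0,  0, -1]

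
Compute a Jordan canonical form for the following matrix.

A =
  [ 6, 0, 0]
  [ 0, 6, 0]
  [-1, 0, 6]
J_2(6) ⊕ J_1(6)

The characteristic polynomial is
  det(x·I − A) = x^3 - 18*x^2 + 108*x - 216 = (x - 6)^3

Eigenvalues and multiplicities (the geometric multiplicity of λ is n − rank(A − λI), which equals the number of Jordan blocks for λ):
  λ = 6: algebraic multiplicity = 3, geometric multiplicity = 2

Determining the block sizes for each eigenvalue:
  λ = 6: 2 blocks summing to 3 forces exactly one block of size 2 and the rest size 1 → block sizes [2, 1]

Assembling the blocks gives a Jordan form
J =
  [6, 1, 0]
  [0, 6, 0]
  [0, 0, 6]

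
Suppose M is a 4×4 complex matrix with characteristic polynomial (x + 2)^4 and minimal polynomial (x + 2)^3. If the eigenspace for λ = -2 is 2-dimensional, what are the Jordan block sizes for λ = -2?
Block sizes for λ = -2: [3, 1]

Step 1 — from the characteristic polynomial, algebraic multiplicity of λ = -2 is 4. From dim ker(M − (-2)·I) = 2, there are exactly 2 Jordan blocks for λ = -2.
Step 2 — from the minimal polynomial, the factor (x + 2)^3 tells us the largest block for λ = -2 has size 3.
Step 3 — with total size 4, 2 blocks, and largest block 3, the block sizes (in nonincreasing order) are [3, 1].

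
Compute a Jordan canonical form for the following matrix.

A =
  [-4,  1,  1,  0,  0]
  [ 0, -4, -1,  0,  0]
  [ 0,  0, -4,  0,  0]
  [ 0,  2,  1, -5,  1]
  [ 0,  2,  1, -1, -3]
J_3(-4) ⊕ J_2(-4)

The characteristic polynomial is
  det(x·I − A) = x^5 + 20*x^4 + 160*x^3 + 640*x^2 + 1280*x + 1024 = (x + 4)^5

Eigenvalues and multiplicities (the geometric multiplicity of λ is n − rank(A − λI), which equals the number of Jordan blocks for λ):
  λ = -4: algebraic multiplicity = 5, geometric multiplicity = 2

Determining the block sizes for each eigenvalue:
  λ = -4: with am = 5 and gm = 2, the partition is not yet determined (e.g. several partitions of 5 into 2 parts exist). Let N = A − (-4)·I. Computing rank(N^1) = 3, rank(N^2) = 1, rank(N^3) = 0; the number of blocks of size ≥ j is rank(N^{j−1}) − rank(N^j), giving [2, 2, 1]. So we have 1 block(s) of size 3, 1 block(s) of size 2 → block sizes [3, 2]

Assembling the blocks gives a Jordan form
J =
  [-4,  1,  0,  0,  0]
  [ 0, -4,  1,  0,  0]
  [ 0,  0, -4,  0,  0]
  [ 0,  0,  0, -4,  1]
  [ 0,  0,  0,  0, -4]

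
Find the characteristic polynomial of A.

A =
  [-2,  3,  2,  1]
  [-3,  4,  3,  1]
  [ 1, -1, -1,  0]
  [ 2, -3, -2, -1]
x^4

Expanding det(x·I − A) (e.g. by cofactor expansion or by noting that A is similar to its Jordan form J, which has the same characteristic polynomial as A) gives
  χ_A(x) = x^4
which factors as x^4. The eigenvalues (with algebraic multiplicities) are λ = 0 with multiplicity 4.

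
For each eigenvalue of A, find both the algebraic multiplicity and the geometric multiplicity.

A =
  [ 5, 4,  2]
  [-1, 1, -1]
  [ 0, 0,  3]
λ = 3: alg = 3, geom = 2

Step 1 — factor the characteristic polynomial to read off the algebraic multiplicities:
  χ_A(x) = (x - 3)^3

Step 2 — compute geometric multiplicities via the rank-nullity identity g(λ) = n − rank(A − λI):
  rank(A − (3)·I) = 1, so dim ker(A − (3)·I) = n − 1 = 2

Summary:
  λ = 3: algebraic multiplicity = 3, geometric multiplicity = 2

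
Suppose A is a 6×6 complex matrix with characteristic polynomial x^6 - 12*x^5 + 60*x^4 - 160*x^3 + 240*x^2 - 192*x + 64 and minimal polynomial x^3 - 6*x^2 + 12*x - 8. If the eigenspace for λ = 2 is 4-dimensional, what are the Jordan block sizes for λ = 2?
Block sizes for λ = 2: [3, 1, 1, 1]

Step 1 — from the characteristic polynomial, algebraic multiplicity of λ = 2 is 6. From dim ker(A − (2)·I) = 4, there are exactly 4 Jordan blocks for λ = 2.
Step 2 — from the minimal polynomial, the factor (x − 2)^3 tells us the largest block for λ = 2 has size 3.
Step 3 — with total size 6, 4 blocks, and largest block 3, the block sizes (in nonincreasing order) are [3, 1, 1, 1].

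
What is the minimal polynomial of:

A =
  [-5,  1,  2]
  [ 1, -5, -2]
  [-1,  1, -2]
x^2 + 8*x + 16

The characteristic polynomial is χ_A(x) = (x + 4)^3, so the eigenvalues are known. The minimal polynomial is
  m_A(x) = Π_λ (x − λ)^{k_λ}
where k_λ is the size of the *largest* Jordan block for λ (equivalently, the smallest k with (A − λI)^k v = 0 for every generalised eigenvector v of λ).

  λ = -4: largest Jordan block has size 2, contributing (x + 4)^2

So m_A(x) = (x + 4)^2 = x^2 + 8*x + 16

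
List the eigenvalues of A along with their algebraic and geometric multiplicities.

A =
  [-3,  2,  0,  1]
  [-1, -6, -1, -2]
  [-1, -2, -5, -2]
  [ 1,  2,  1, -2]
λ = -4: alg = 4, geom = 2

Step 1 — factor the characteristic polynomial to read off the algebraic multiplicities:
  χ_A(x) = (x + 4)^4

Step 2 — compute geometric multiplicities via the rank-nullity identity g(λ) = n − rank(A − λI):
  rank(A − (-4)·I) = 2, so dim ker(A − (-4)·I) = n − 2 = 2

Summary:
  λ = -4: algebraic multiplicity = 4, geometric multiplicity = 2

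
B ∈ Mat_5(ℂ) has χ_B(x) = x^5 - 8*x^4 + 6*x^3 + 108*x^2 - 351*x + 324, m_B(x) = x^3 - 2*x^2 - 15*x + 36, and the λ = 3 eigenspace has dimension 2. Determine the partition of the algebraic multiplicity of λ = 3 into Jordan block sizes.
Block sizes for λ = 3: [2, 2]

Step 1 — from the characteristic polynomial, algebraic multiplicity of λ = 3 is 4. From dim ker(B − (3)·I) = 2, there are exactly 2 Jordan blocks for λ = 3.
Step 2 — from the minimal polynomial, the factor (x − 3)^2 tells us the largest block for λ = 3 has size 2.
Step 3 — with total size 4, 2 blocks, and largest block 2, the block sizes (in nonincreasing order) are [2, 2].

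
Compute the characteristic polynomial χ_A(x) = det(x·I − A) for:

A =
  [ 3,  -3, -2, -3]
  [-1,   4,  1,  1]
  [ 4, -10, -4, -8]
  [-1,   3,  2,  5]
x^4 - 8*x^3 + 24*x^2 - 32*x + 16

Expanding det(x·I − A) (e.g. by cofactor expansion or by noting that A is similar to its Jordan form J, which has the same characteristic polynomial as A) gives
  χ_A(x) = x^4 - 8*x^3 + 24*x^2 - 32*x + 16
which factors as (x - 2)^4. The eigenvalues (with algebraic multiplicities) are λ = 2 with multiplicity 4.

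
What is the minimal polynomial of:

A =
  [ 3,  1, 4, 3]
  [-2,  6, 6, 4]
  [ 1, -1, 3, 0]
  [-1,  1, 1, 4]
x^3 - 12*x^2 + 48*x - 64

The characteristic polynomial is χ_A(x) = (x - 4)^4, so the eigenvalues are known. The minimal polynomial is
  m_A(x) = Π_λ (x − λ)^{k_λ}
where k_λ is the size of the *largest* Jordan block for λ (equivalently, the smallest k with (A − λI)^k v = 0 for every generalised eigenvector v of λ).

  λ = 4: largest Jordan block has size 3, contributing (x − 4)^3

So m_A(x) = (x - 4)^3 = x^3 - 12*x^2 + 48*x - 64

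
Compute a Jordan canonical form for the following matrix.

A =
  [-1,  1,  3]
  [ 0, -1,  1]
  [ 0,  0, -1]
J_3(-1)

The characteristic polynomial is
  det(x·I − A) = x^3 + 3*x^2 + 3*x + 1 = (x + 1)^3

Eigenvalues and multiplicities (the geometric multiplicity of λ is n − rank(A − λI), which equals the number of Jordan blocks for λ):
  λ = -1: algebraic multiplicity = 3, geometric multiplicity = 1

Determining the block sizes for each eigenvalue:
  λ = -1: one block (gm = 1), so the single block has size am = 3 → block sizes [3]

Assembling the blocks gives a Jordan form
J =
  [-1,  1,  0]
  [ 0, -1,  1]
  [ 0,  0, -1]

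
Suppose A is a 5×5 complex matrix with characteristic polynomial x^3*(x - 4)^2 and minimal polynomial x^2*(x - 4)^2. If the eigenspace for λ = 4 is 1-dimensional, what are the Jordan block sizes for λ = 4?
Block sizes for λ = 4: [2]

Step 1 — from the characteristic polynomial, algebraic multiplicity of λ = 4 is 2. From dim ker(A − (4)·I) = 1, there are exactly 1 Jordan blocks for λ = 4.
Step 2 — from the minimal polynomial, the factor (x − 4)^2 tells us the largest block for λ = 4 has size 2.
Step 3 — with total size 2, 1 blocks, and largest block 2, the block sizes (in nonincreasing order) are [2].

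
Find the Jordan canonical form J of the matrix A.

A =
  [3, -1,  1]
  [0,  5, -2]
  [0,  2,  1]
J_2(3) ⊕ J_1(3)

The characteristic polynomial is
  det(x·I − A) = x^3 - 9*x^2 + 27*x - 27 = (x - 3)^3

Eigenvalues and multiplicities (the geometric multiplicity of λ is n − rank(A − λI), which equals the number of Jordan blocks for λ):
  λ = 3: algebraic multiplicity = 3, geometric multiplicity = 2

Determining the block sizes for each eigenvalue:
  λ = 3: 2 blocks summing to 3 forces exactly one block of size 2 and the rest size 1 → block sizes [2, 1]

Assembling the blocks gives a Jordan form
J =
  [3, 1, 0]
  [0, 3, 0]
  [0, 0, 3]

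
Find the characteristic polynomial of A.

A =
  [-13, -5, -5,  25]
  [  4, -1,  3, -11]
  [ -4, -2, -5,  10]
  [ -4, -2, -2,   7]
x^4 + 12*x^3 + 54*x^2 + 108*x + 81

Expanding det(x·I − A) (e.g. by cofactor expansion or by noting that A is similar to its Jordan form J, which has the same characteristic polynomial as A) gives
  χ_A(x) = x^4 + 12*x^3 + 54*x^2 + 108*x + 81
which factors as (x + 3)^4. The eigenvalues (with algebraic multiplicities) are λ = -3 with multiplicity 4.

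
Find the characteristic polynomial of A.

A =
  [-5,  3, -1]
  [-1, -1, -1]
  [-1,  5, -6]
x^3 + 12*x^2 + 48*x + 64

Expanding det(x·I − A) (e.g. by cofactor expansion or by noting that A is similar to its Jordan form J, which has the same characteristic polynomial as A) gives
  χ_A(x) = x^3 + 12*x^2 + 48*x + 64
which factors as (x + 4)^3. The eigenvalues (with algebraic multiplicities) are λ = -4 with multiplicity 3.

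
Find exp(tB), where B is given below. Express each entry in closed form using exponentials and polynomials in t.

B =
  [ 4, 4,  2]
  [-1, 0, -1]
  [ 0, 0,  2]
e^{tB} =
  [2*t*exp(2*t) + exp(2*t), 4*t*exp(2*t), 2*t*exp(2*t)]
  [-t*exp(2*t), -2*t*exp(2*t) + exp(2*t), -t*exp(2*t)]
  [0, 0, exp(2*t)]

Strategy: write B = P · J · P⁻¹ where J is a Jordan canonical form, so e^{tB} = P · e^{tJ} · P⁻¹, and e^{tJ} can be computed block-by-block.

B has Jordan form
J =
  [2, 1, 0]
  [0, 2, 0]
  [0, 0, 2]
(up to reordering of blocks).

Per-block formulas:
  For a 1×1 block at λ = 2: exp(t · [2]) = [e^(2t)].
  For a 2×2 Jordan block J_2(2): exp(t · J_2(2)) = e^(2t)·(I + t·N), where N is the 2×2 nilpotent shift.

After assembling e^{tJ} and conjugating by P, we get:

e^{tB} =
  [2*t*exp(2*t) + exp(2*t), 4*t*exp(2*t), 2*t*exp(2*t)]
  [-t*exp(2*t), -2*t*exp(2*t) + exp(2*t), -t*exp(2*t)]
  [0, 0, exp(2*t)]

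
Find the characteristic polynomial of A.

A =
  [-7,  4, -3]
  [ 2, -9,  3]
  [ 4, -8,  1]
x^3 + 15*x^2 + 75*x + 125

Expanding det(x·I − A) (e.g. by cofactor expansion or by noting that A is similar to its Jordan form J, which has the same characteristic polynomial as A) gives
  χ_A(x) = x^3 + 15*x^2 + 75*x + 125
which factors as (x + 5)^3. The eigenvalues (with algebraic multiplicities) are λ = -5 with multiplicity 3.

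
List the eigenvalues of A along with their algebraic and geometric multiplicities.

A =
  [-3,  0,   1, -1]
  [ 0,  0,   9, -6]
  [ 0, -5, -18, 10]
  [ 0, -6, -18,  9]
λ = -3: alg = 4, geom = 2

Step 1 — factor the characteristic polynomial to read off the algebraic multiplicities:
  χ_A(x) = (x + 3)^4

Step 2 — compute geometric multiplicities via the rank-nullity identity g(λ) = n − rank(A − λI):
  rank(A − (-3)·I) = 2, so dim ker(A − (-3)·I) = n − 2 = 2

Summary:
  λ = -3: algebraic multiplicity = 4, geometric multiplicity = 2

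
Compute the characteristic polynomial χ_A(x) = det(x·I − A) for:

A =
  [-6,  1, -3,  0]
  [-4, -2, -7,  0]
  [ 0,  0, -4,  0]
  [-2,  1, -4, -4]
x^4 + 16*x^3 + 96*x^2 + 256*x + 256

Expanding det(x·I − A) (e.g. by cofactor expansion or by noting that A is similar to its Jordan form J, which has the same characteristic polynomial as A) gives
  χ_A(x) = x^4 + 16*x^3 + 96*x^2 + 256*x + 256
which factors as (x + 4)^4. The eigenvalues (with algebraic multiplicities) are λ = -4 with multiplicity 4.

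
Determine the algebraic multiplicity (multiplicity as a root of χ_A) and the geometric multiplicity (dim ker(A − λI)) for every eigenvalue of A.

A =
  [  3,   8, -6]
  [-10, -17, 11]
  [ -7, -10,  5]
λ = -3: alg = 3, geom = 1

Step 1 — factor the characteristic polynomial to read off the algebraic multiplicities:
  χ_A(x) = (x + 3)^3

Step 2 — compute geometric multiplicities via the rank-nullity identity g(λ) = n − rank(A − λI):
  rank(A − (-3)·I) = 2, so dim ker(A − (-3)·I) = n − 2 = 1

Summary:
  λ = -3: algebraic multiplicity = 3, geometric multiplicity = 1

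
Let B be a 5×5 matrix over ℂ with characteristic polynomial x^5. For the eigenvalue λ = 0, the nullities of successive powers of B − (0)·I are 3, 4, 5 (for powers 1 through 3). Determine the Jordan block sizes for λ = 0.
Block sizes for λ = 0: [3, 1, 1]

From the dimensions of kernels of powers, the number of Jordan blocks of size at least j is d_j − d_{j−1} where d_j = dim ker(N^j) (with d_0 = 0). Computing the differences gives [3, 1, 1].
The number of blocks of size exactly k is (#blocks of size ≥ k) − (#blocks of size ≥ k + 1), so the partition is: 2 block(s) of size 1, 1 block(s) of size 3.
In nonincreasing order the block sizes are [3, 1, 1].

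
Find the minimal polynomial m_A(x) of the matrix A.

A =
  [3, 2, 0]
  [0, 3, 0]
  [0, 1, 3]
x^2 - 6*x + 9

The characteristic polynomial is χ_A(x) = (x - 3)^3, so the eigenvalues are known. The minimal polynomial is
  m_A(x) = Π_λ (x − λ)^{k_λ}
where k_λ is the size of the *largest* Jordan block for λ (equivalently, the smallest k with (A − λI)^k v = 0 for every generalised eigenvector v of λ).

  λ = 3: largest Jordan block has size 2, contributing (x − 3)^2

So m_A(x) = (x - 3)^2 = x^2 - 6*x + 9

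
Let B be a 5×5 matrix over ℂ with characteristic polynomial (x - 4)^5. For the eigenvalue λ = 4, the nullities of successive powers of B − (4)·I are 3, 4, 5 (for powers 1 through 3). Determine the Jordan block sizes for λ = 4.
Block sizes for λ = 4: [3, 1, 1]

From the dimensions of kernels of powers, the number of Jordan blocks of size at least j is d_j − d_{j−1} where d_j = dim ker(N^j) (with d_0 = 0). Computing the differences gives [3, 1, 1].
The number of blocks of size exactly k is (#blocks of size ≥ k) − (#blocks of size ≥ k + 1), so the partition is: 2 block(s) of size 1, 1 block(s) of size 3.
In nonincreasing order the block sizes are [3, 1, 1].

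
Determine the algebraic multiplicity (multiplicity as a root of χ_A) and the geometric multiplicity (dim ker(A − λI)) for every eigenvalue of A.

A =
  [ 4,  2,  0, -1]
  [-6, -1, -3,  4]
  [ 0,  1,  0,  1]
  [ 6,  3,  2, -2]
λ = -2: alg = 1, geom = 1; λ = 1: alg = 3, geom = 1

Step 1 — factor the characteristic polynomial to read off the algebraic multiplicities:
  χ_A(x) = (x - 1)^3*(x + 2)

Step 2 — compute geometric multiplicities via the rank-nullity identity g(λ) = n − rank(A − λI):
  rank(A − (-2)·I) = 3, so dim ker(A − (-2)·I) = n − 3 = 1
  rank(A − (1)·I) = 3, so dim ker(A − (1)·I) = n − 3 = 1

Summary:
  λ = -2: algebraic multiplicity = 1, geometric multiplicity = 1
  λ = 1: algebraic multiplicity = 3, geometric multiplicity = 1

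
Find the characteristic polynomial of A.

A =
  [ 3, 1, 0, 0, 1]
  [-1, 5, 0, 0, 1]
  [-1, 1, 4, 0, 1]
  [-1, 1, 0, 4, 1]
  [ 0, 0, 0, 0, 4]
x^5 - 20*x^4 + 160*x^3 - 640*x^2 + 1280*x - 1024

Expanding det(x·I − A) (e.g. by cofactor expansion or by noting that A is similar to its Jordan form J, which has the same characteristic polynomial as A) gives
  χ_A(x) = x^5 - 20*x^4 + 160*x^3 - 640*x^2 + 1280*x - 1024
which factors as (x - 4)^5. The eigenvalues (with algebraic multiplicities) are λ = 4 with multiplicity 5.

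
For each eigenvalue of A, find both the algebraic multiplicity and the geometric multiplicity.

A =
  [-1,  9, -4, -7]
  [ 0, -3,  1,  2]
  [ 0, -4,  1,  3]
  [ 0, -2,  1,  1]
λ = -1: alg = 2, geom = 1; λ = 0: alg = 2, geom = 1

Step 1 — factor the characteristic polynomial to read off the algebraic multiplicities:
  χ_A(x) = x^2*(x + 1)^2

Step 2 — compute geometric multiplicities via the rank-nullity identity g(λ) = n − rank(A − λI):
  rank(A − (-1)·I) = 3, so dim ker(A − (-1)·I) = n − 3 = 1
  rank(A − (0)·I) = 3, so dim ker(A − (0)·I) = n − 3 = 1

Summary:
  λ = -1: algebraic multiplicity = 2, geometric multiplicity = 1
  λ = 0: algebraic multiplicity = 2, geometric multiplicity = 1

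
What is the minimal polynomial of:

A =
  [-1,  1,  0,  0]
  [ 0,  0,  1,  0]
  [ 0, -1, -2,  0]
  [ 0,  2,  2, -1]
x^3 + 3*x^2 + 3*x + 1

The characteristic polynomial is χ_A(x) = (x + 1)^4, so the eigenvalues are known. The minimal polynomial is
  m_A(x) = Π_λ (x − λ)^{k_λ}
where k_λ is the size of the *largest* Jordan block for λ (equivalently, the smallest k with (A − λI)^k v = 0 for every generalised eigenvector v of λ).

  λ = -1: largest Jordan block has size 3, contributing (x + 1)^3

So m_A(x) = (x + 1)^3 = x^3 + 3*x^2 + 3*x + 1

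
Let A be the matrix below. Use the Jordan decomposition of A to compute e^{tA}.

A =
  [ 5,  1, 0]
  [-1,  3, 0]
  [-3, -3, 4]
e^{tA} =
  [t*exp(4*t) + exp(4*t), t*exp(4*t), 0]
  [-t*exp(4*t), -t*exp(4*t) + exp(4*t), 0]
  [-3*t*exp(4*t), -3*t*exp(4*t), exp(4*t)]

Strategy: write A = P · J · P⁻¹ where J is a Jordan canonical form, so e^{tA} = P · e^{tJ} · P⁻¹, and e^{tJ} can be computed block-by-block.

A has Jordan form
J =
  [4, 1, 0]
  [0, 4, 0]
  [0, 0, 4]
(up to reordering of blocks).

Per-block formulas:
  For a 2×2 Jordan block J_2(4): exp(t · J_2(4)) = e^(4t)·(I + t·N), where N is the 2×2 nilpotent shift.
  For a 1×1 block at λ = 4: exp(t · [4]) = [e^(4t)].

After assembling e^{tJ} and conjugating by P, we get:

e^{tA} =
  [t*exp(4*t) + exp(4*t), t*exp(4*t), 0]
  [-t*exp(4*t), -t*exp(4*t) + exp(4*t), 0]
  [-3*t*exp(4*t), -3*t*exp(4*t), exp(4*t)]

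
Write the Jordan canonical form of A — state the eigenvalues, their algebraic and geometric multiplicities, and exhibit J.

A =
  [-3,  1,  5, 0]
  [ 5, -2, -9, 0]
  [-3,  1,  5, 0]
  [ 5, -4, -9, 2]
J_3(0) ⊕ J_1(2)

The characteristic polynomial is
  det(x·I − A) = x^4 - 2*x^3 = x^3*(x - 2)

Eigenvalues and multiplicities (the geometric multiplicity of λ is n − rank(A − λI), which equals the number of Jordan blocks for λ):
  λ = 0: algebraic multiplicity = 3, geometric multiplicity = 1
  λ = 2: algebraic multiplicity = 1, geometric multiplicity = 1

Determining the block sizes for each eigenvalue:
  λ = 0: one block (gm = 1), so the single block has size am = 3 → block sizes [3]
  λ = 2: one block (gm = 1), so the single block has size am = 1 → block sizes [1]

Assembling the blocks gives a Jordan form
J =
  [0, 1, 0, 0]
  [0, 0, 1, 0]
  [0, 0, 0, 0]
  [0, 0, 0, 2]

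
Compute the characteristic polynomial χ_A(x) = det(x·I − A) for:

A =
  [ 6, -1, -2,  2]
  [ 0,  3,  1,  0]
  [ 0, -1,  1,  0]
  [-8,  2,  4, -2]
x^4 - 8*x^3 + 24*x^2 - 32*x + 16

Expanding det(x·I − A) (e.g. by cofactor expansion or by noting that A is similar to its Jordan form J, which has the same characteristic polynomial as A) gives
  χ_A(x) = x^4 - 8*x^3 + 24*x^2 - 32*x + 16
which factors as (x - 2)^4. The eigenvalues (with algebraic multiplicities) are λ = 2 with multiplicity 4.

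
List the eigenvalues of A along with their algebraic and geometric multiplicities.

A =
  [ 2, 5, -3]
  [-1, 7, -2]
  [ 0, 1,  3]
λ = 4: alg = 3, geom = 1

Step 1 — factor the characteristic polynomial to read off the algebraic multiplicities:
  χ_A(x) = (x - 4)^3

Step 2 — compute geometric multiplicities via the rank-nullity identity g(λ) = n − rank(A − λI):
  rank(A − (4)·I) = 2, so dim ker(A − (4)·I) = n − 2 = 1

Summary:
  λ = 4: algebraic multiplicity = 3, geometric multiplicity = 1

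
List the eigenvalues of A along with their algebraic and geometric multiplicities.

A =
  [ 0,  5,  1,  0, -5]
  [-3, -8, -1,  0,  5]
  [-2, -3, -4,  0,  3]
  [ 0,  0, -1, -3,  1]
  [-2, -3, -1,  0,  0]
λ = -3: alg = 5, geom = 2

Step 1 — factor the characteristic polynomial to read off the algebraic multiplicities:
  χ_A(x) = (x + 3)^5

Step 2 — compute geometric multiplicities via the rank-nullity identity g(λ) = n − rank(A − λI):
  rank(A − (-3)·I) = 3, so dim ker(A − (-3)·I) = n − 3 = 2

Summary:
  λ = -3: algebraic multiplicity = 5, geometric multiplicity = 2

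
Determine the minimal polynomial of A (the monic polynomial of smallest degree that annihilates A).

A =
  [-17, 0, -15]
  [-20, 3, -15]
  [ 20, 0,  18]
x^2 - x - 6

The characteristic polynomial is χ_A(x) = (x - 3)^2*(x + 2), so the eigenvalues are known. The minimal polynomial is
  m_A(x) = Π_λ (x − λ)^{k_λ}
where k_λ is the size of the *largest* Jordan block for λ (equivalently, the smallest k with (A − λI)^k v = 0 for every generalised eigenvector v of λ).

  λ = -2: largest Jordan block has size 1, contributing (x + 2)
  λ = 3: largest Jordan block has size 1, contributing (x − 3)

So m_A(x) = (x - 3)*(x + 2) = x^2 - x - 6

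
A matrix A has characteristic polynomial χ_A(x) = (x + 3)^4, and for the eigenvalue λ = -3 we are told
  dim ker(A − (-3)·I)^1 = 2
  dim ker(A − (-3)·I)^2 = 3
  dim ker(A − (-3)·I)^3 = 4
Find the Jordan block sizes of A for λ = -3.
Block sizes for λ = -3: [3, 1]

From the dimensions of kernels of powers, the number of Jordan blocks of size at least j is d_j − d_{j−1} where d_j = dim ker(N^j) (with d_0 = 0). Computing the differences gives [2, 1, 1].
The number of blocks of size exactly k is (#blocks of size ≥ k) − (#blocks of size ≥ k + 1), so the partition is: 1 block(s) of size 1, 1 block(s) of size 3.
In nonincreasing order the block sizes are [3, 1].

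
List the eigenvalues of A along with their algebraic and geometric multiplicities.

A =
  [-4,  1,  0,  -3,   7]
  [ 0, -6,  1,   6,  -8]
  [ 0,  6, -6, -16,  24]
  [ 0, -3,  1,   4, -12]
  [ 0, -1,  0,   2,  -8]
λ = -4: alg = 5, geom = 2

Step 1 — factor the characteristic polynomial to read off the algebraic multiplicities:
  χ_A(x) = (x + 4)^5

Step 2 — compute geometric multiplicities via the rank-nullity identity g(λ) = n − rank(A − λI):
  rank(A − (-4)·I) = 3, so dim ker(A − (-4)·I) = n − 3 = 2

Summary:
  λ = -4: algebraic multiplicity = 5, geometric multiplicity = 2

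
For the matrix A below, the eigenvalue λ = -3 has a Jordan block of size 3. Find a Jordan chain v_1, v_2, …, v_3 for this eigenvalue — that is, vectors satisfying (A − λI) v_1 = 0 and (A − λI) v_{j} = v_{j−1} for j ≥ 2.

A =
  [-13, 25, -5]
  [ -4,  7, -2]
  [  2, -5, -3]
A Jordan chain for λ = -3 of length 3:
v_1 = (-10, -4, 0)ᵀ
v_2 = (-10, -4, 2)ᵀ
v_3 = (1, 0, 0)ᵀ

Let N = A − (-3)·I. We want v_3 with N^3 v_3 = 0 but N^2 v_3 ≠ 0; then v_{j-1} := N · v_j for j = 3, …, 2.

Pick v_3 = (1, 0, 0)ᵀ.
Then v_2 = N · v_3 = (-10, -4, 2)ᵀ.
Then v_1 = N · v_2 = (-10, -4, 0)ᵀ.

Sanity check: (A − (-3)·I) v_1 = (0, 0, 0)ᵀ = 0. ✓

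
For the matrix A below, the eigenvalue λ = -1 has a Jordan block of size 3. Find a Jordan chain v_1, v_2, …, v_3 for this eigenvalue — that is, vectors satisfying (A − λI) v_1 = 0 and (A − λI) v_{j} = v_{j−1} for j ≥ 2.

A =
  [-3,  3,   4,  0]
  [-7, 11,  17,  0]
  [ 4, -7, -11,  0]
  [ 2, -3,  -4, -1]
A Jordan chain for λ = -1 of length 3:
v_1 = (-1, -2, 1, 1)ᵀ
v_2 = (-2, -7, 4, 2)ᵀ
v_3 = (1, 0, 0, 0)ᵀ

Let N = A − (-1)·I. We want v_3 with N^3 v_3 = 0 but N^2 v_3 ≠ 0; then v_{j-1} := N · v_j for j = 3, …, 2.

Pick v_3 = (1, 0, 0, 0)ᵀ.
Then v_2 = N · v_3 = (-2, -7, 4, 2)ᵀ.
Then v_1 = N · v_2 = (-1, -2, 1, 1)ᵀ.

Sanity check: (A − (-1)·I) v_1 = (0, 0, 0, 0)ᵀ = 0. ✓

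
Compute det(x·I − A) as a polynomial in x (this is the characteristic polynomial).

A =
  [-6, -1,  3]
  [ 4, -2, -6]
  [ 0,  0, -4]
x^3 + 12*x^2 + 48*x + 64

Expanding det(x·I − A) (e.g. by cofactor expansion or by noting that A is similar to its Jordan form J, which has the same characteristic polynomial as A) gives
  χ_A(x) = x^3 + 12*x^2 + 48*x + 64
which factors as (x + 4)^3. The eigenvalues (with algebraic multiplicities) are λ = -4 with multiplicity 3.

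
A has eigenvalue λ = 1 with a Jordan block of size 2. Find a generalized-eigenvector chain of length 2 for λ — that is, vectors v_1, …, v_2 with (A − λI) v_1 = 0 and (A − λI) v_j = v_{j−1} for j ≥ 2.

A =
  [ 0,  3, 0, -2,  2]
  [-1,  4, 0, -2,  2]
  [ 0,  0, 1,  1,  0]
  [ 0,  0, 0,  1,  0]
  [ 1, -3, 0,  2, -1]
A Jordan chain for λ = 1 of length 2:
v_1 = (-1, -1, 0, 0, 1)ᵀ
v_2 = (1, 0, 0, 0, 0)ᵀ

Let N = A − (1)·I. We want v_2 with N^2 v_2 = 0 but N^1 v_2 ≠ 0; then v_{j-1} := N · v_j for j = 2, …, 2.

Pick v_2 = (1, 0, 0, 0, 0)ᵀ.
Then v_1 = N · v_2 = (-1, -1, 0, 0, 1)ᵀ.

Sanity check: (A − (1)·I) v_1 = (0, 0, 0, 0, 0)ᵀ = 0. ✓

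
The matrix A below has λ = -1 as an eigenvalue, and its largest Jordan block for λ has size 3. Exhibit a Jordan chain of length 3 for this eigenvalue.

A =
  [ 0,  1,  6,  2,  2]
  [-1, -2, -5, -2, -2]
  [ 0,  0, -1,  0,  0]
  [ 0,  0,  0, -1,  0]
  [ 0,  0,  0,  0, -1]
A Jordan chain for λ = -1 of length 3:
v_1 = (1, -1, 0, 0, 0)ᵀ
v_2 = (6, -5, 0, 0, 0)ᵀ
v_3 = (0, 0, 1, 0, 0)ᵀ

Let N = A − (-1)·I. We want v_3 with N^3 v_3 = 0 but N^2 v_3 ≠ 0; then v_{j-1} := N · v_j for j = 3, …, 2.

Pick v_3 = (0, 0, 1, 0, 0)ᵀ.
Then v_2 = N · v_3 = (6, -5, 0, 0, 0)ᵀ.
Then v_1 = N · v_2 = (1, -1, 0, 0, 0)ᵀ.

Sanity check: (A − (-1)·I) v_1 = (0, 0, 0, 0, 0)ᵀ = 0. ✓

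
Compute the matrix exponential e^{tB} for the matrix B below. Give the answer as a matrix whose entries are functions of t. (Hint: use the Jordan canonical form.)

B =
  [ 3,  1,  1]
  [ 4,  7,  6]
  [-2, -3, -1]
e^{tB} =
  [t^2*exp(3*t) + exp(3*t), t^2*exp(3*t)/2 + t*exp(3*t), t^2*exp(3*t) + t*exp(3*t)]
  [2*t^2*exp(3*t) + 4*t*exp(3*t), t^2*exp(3*t) + 4*t*exp(3*t) + exp(3*t), 2*t^2*exp(3*t) + 6*t*exp(3*t)]
  [-2*t^2*exp(3*t) - 2*t*exp(3*t), -t^2*exp(3*t) - 3*t*exp(3*t), -2*t^2*exp(3*t) - 4*t*exp(3*t) + exp(3*t)]

Strategy: write B = P · J · P⁻¹ where J is a Jordan canonical form, so e^{tB} = P · e^{tJ} · P⁻¹, and e^{tJ} can be computed block-by-block.

B has Jordan form
J =
  [3, 1, 0]
  [0, 3, 1]
  [0, 0, 3]
(up to reordering of blocks).

Per-block formulas:
  For a 3×3 Jordan block J_3(3): exp(t · J_3(3)) = e^(3t)·(I + t·N + (t^2/2)·N^2), where N is the 3×3 nilpotent shift.

After assembling e^{tJ} and conjugating by P, we get:

e^{tB} =
  [t^2*exp(3*t) + exp(3*t), t^2*exp(3*t)/2 + t*exp(3*t), t^2*exp(3*t) + t*exp(3*t)]
  [2*t^2*exp(3*t) + 4*t*exp(3*t), t^2*exp(3*t) + 4*t*exp(3*t) + exp(3*t), 2*t^2*exp(3*t) + 6*t*exp(3*t)]
  [-2*t^2*exp(3*t) - 2*t*exp(3*t), -t^2*exp(3*t) - 3*t*exp(3*t), -2*t^2*exp(3*t) - 4*t*exp(3*t) + exp(3*t)]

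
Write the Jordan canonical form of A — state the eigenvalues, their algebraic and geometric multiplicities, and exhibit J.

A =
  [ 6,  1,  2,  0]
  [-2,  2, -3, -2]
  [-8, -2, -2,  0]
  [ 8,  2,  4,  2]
J_3(2) ⊕ J_1(2)

The characteristic polynomial is
  det(x·I − A) = x^4 - 8*x^3 + 24*x^2 - 32*x + 16 = (x - 2)^4

Eigenvalues and multiplicities (the geometric multiplicity of λ is n − rank(A − λI), which equals the number of Jordan blocks for λ):
  λ = 2: algebraic multiplicity = 4, geometric multiplicity = 2

Determining the block sizes for each eigenvalue:
  λ = 2: with am = 4 and gm = 2, the partition is not yet determined (e.g. several partitions of 4 into 2 parts exist). Let N = A − (2)·I. Computing rank(N^1) = 2, rank(N^2) = 1, rank(N^3) = 0; the number of blocks of size ≥ j is rank(N^{j−1}) − rank(N^j), giving [2, 1, 1]. So we have 1 block(s) of size 3, 1 block(s) of size 1 → block sizes [3, 1]

Assembling the blocks gives a Jordan form
J =
  [2, 1, 0, 0]
  [0, 2, 1, 0]
  [0, 0, 2, 0]
  [0, 0, 0, 2]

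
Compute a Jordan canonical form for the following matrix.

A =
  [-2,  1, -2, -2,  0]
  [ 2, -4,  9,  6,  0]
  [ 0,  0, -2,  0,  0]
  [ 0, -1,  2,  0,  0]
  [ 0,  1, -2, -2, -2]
J_3(-2) ⊕ J_1(-2) ⊕ J_1(-2)

The characteristic polynomial is
  det(x·I − A) = x^5 + 10*x^4 + 40*x^3 + 80*x^2 + 80*x + 32 = (x + 2)^5

Eigenvalues and multiplicities (the geometric multiplicity of λ is n − rank(A − λI), which equals the number of Jordan blocks for λ):
  λ = -2: algebraic multiplicity = 5, geometric multiplicity = 3

Determining the block sizes for each eigenvalue:
  λ = -2: with am = 5 and gm = 3, the partition is not yet determined (e.g. several partitions of 5 into 3 parts exist). Let N = A − (-2)·I. Computing rank(N^1) = 2, rank(N^2) = 1, rank(N^3) = 0; the number of blocks of size ≥ j is rank(N^{j−1}) − rank(N^j), giving [3, 1, 1]. So we have 1 block(s) of size 3, 2 block(s) of size 1 → block sizes [3, 1, 1]

Assembling the blocks gives a Jordan form
J =
  [-2,  1,  0,  0,  0]
  [ 0, -2,  1,  0,  0]
  [ 0,  0, -2,  0,  0]
  [ 0,  0,  0, -2,  0]
  [ 0,  0,  0,  0, -2]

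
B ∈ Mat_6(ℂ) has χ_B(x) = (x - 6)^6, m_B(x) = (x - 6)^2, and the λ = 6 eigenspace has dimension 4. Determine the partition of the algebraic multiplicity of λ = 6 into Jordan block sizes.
Block sizes for λ = 6: [2, 2, 1, 1]

Step 1 — from the characteristic polynomial, algebraic multiplicity of λ = 6 is 6. From dim ker(B − (6)·I) = 4, there are exactly 4 Jordan blocks for λ = 6.
Step 2 — from the minimal polynomial, the factor (x − 6)^2 tells us the largest block for λ = 6 has size 2.
Step 3 — with total size 6, 4 blocks, and largest block 2, the block sizes (in nonincreasing order) are [2, 2, 1, 1].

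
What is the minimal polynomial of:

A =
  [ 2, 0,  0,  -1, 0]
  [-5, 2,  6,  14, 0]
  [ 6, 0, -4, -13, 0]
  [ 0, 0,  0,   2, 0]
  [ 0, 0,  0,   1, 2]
x^4 - 2*x^3 - 12*x^2 + 40*x - 32

The characteristic polynomial is χ_A(x) = (x - 2)^4*(x + 4), so the eigenvalues are known. The minimal polynomial is
  m_A(x) = Π_λ (x − λ)^{k_λ}
where k_λ is the size of the *largest* Jordan block for λ (equivalently, the smallest k with (A − λI)^k v = 0 for every generalised eigenvector v of λ).

  λ = -4: largest Jordan block has size 1, contributing (x + 4)
  λ = 2: largest Jordan block has size 3, contributing (x − 2)^3

So m_A(x) = (x - 2)^3*(x + 4) = x^4 - 2*x^3 - 12*x^2 + 40*x - 32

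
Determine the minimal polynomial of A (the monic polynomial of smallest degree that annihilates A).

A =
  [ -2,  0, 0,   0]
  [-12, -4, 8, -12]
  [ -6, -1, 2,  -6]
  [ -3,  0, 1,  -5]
x^3 + 7*x^2 + 16*x + 12

The characteristic polynomial is χ_A(x) = (x + 2)^3*(x + 3), so the eigenvalues are known. The minimal polynomial is
  m_A(x) = Π_λ (x − λ)^{k_λ}
where k_λ is the size of the *largest* Jordan block for λ (equivalently, the smallest k with (A − λI)^k v = 0 for every generalised eigenvector v of λ).

  λ = -3: largest Jordan block has size 1, contributing (x + 3)
  λ = -2: largest Jordan block has size 2, contributing (x + 2)^2

So m_A(x) = (x + 2)^2*(x + 3) = x^3 + 7*x^2 + 16*x + 12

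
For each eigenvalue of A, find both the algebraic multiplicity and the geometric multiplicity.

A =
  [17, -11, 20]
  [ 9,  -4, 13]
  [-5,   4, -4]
λ = 3: alg = 3, geom = 1

Step 1 — factor the characteristic polynomial to read off the algebraic multiplicities:
  χ_A(x) = (x - 3)^3

Step 2 — compute geometric multiplicities via the rank-nullity identity g(λ) = n − rank(A − λI):
  rank(A − (3)·I) = 2, so dim ker(A − (3)·I) = n − 2 = 1

Summary:
  λ = 3: algebraic multiplicity = 3, geometric multiplicity = 1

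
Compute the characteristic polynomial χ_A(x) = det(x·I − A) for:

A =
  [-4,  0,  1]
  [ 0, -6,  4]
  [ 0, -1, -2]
x^3 + 12*x^2 + 48*x + 64

Expanding det(x·I − A) (e.g. by cofactor expansion or by noting that A is similar to its Jordan form J, which has the same characteristic polynomial as A) gives
  χ_A(x) = x^3 + 12*x^2 + 48*x + 64
which factors as (x + 4)^3. The eigenvalues (with algebraic multiplicities) are λ = -4 with multiplicity 3.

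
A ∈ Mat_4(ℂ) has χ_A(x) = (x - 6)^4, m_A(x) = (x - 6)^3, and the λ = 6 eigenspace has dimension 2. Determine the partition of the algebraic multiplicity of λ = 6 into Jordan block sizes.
Block sizes for λ = 6: [3, 1]

Step 1 — from the characteristic polynomial, algebraic multiplicity of λ = 6 is 4. From dim ker(A − (6)·I) = 2, there are exactly 2 Jordan blocks for λ = 6.
Step 2 — from the minimal polynomial, the factor (x − 6)^3 tells us the largest block for λ = 6 has size 3.
Step 3 — with total size 4, 2 blocks, and largest block 3, the block sizes (in nonincreasing order) are [3, 1].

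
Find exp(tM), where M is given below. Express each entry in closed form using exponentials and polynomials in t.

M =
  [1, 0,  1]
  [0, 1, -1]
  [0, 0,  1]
e^{tM} =
  [exp(t), 0, t*exp(t)]
  [0, exp(t), -t*exp(t)]
  [0, 0, exp(t)]

Strategy: write M = P · J · P⁻¹ where J is a Jordan canonical form, so e^{tM} = P · e^{tJ} · P⁻¹, and e^{tJ} can be computed block-by-block.

M has Jordan form
J =
  [1, 1, 0]
  [0, 1, 0]
  [0, 0, 1]
(up to reordering of blocks).

Per-block formulas:
  For a 1×1 block at λ = 1: exp(t · [1]) = [e^(1t)].
  For a 2×2 Jordan block J_2(1): exp(t · J_2(1)) = e^(1t)·(I + t·N), where N is the 2×2 nilpotent shift.

After assembling e^{tJ} and conjugating by P, we get:

e^{tM} =
  [exp(t), 0, t*exp(t)]
  [0, exp(t), -t*exp(t)]
  [0, 0, exp(t)]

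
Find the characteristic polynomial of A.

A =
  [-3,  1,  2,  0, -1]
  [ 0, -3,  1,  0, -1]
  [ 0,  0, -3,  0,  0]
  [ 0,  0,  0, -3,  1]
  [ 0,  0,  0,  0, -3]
x^5 + 15*x^4 + 90*x^3 + 270*x^2 + 405*x + 243

Expanding det(x·I − A) (e.g. by cofactor expansion or by noting that A is similar to its Jordan form J, which has the same characteristic polynomial as A) gives
  χ_A(x) = x^5 + 15*x^4 + 90*x^3 + 270*x^2 + 405*x + 243
which factors as (x + 3)^5. The eigenvalues (with algebraic multiplicities) are λ = -3 with multiplicity 5.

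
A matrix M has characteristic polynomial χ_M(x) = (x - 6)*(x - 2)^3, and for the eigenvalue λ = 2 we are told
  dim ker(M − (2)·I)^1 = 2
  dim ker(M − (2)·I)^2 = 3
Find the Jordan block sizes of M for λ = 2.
Block sizes for λ = 2: [2, 1]

From the dimensions of kernels of powers, the number of Jordan blocks of size at least j is d_j − d_{j−1} where d_j = dim ker(N^j) (with d_0 = 0). Computing the differences gives [2, 1].
The number of blocks of size exactly k is (#blocks of size ≥ k) − (#blocks of size ≥ k + 1), so the partition is: 1 block(s) of size 1, 1 block(s) of size 2.
In nonincreasing order the block sizes are [2, 1].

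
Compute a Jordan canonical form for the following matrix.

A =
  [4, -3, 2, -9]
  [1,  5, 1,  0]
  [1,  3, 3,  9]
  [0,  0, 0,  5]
J_1(2) ⊕ J_2(5) ⊕ J_1(5)

The characteristic polynomial is
  det(x·I − A) = x^4 - 17*x^3 + 105*x^2 - 275*x + 250 = (x - 5)^3*(x - 2)

Eigenvalues and multiplicities (the geometric multiplicity of λ is n − rank(A − λI), which equals the number of Jordan blocks for λ):
  λ = 2: algebraic multiplicity = 1, geometric multiplicity = 1
  λ = 5: algebraic multiplicity = 3, geometric multiplicity = 2

Determining the block sizes for each eigenvalue:
  λ = 2: one block (gm = 1), so the single block has size am = 1 → block sizes [1]
  λ = 5: 2 blocks summing to 3 forces exactly one block of size 2 and the rest size 1 → block sizes [2, 1]

Assembling the blocks gives a Jordan form
J =
  [2, 0, 0, 0]
  [0, 5, 1, 0]
  [0, 0, 5, 0]
  [0, 0, 0, 5]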